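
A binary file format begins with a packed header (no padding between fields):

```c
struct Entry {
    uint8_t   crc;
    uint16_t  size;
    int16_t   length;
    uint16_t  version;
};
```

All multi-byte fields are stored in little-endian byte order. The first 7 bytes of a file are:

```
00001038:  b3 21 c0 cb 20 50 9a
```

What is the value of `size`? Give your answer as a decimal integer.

49185

`size` follows `crc` (1 byte), so it starts at byte offset 1 and occupies 2 bytes.
Bytes at offsets 1..2: 21 C0.
Little-endian: lowest address holds the least-significant byte.
Reassemble most-significant byte first: C0 21 → 0xC021.
0xC021 = 49185.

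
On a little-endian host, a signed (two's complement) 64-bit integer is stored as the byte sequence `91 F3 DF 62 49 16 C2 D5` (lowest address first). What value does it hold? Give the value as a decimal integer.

-3043845893701766255

Little-endian stores the least-significant byte at the lowest address.
Reassemble most-significant byte first: D5 C2 16 49 62 DF F3 91 → 0xD5C2164962DFF391.
Top bit is set, so as a signed 64-bit value this is 0xD5C2164962DFF391 − 2^64 = -3043845893701766255.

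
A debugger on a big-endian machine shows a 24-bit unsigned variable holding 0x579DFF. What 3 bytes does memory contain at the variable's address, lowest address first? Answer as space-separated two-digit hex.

57 9D FF

Split into bytes (most-significant first): 57 9D FF.
Big-endian stores the most-significant byte at the lowest address.
So the memory order matches the most-significant-first order: 57 9D FF.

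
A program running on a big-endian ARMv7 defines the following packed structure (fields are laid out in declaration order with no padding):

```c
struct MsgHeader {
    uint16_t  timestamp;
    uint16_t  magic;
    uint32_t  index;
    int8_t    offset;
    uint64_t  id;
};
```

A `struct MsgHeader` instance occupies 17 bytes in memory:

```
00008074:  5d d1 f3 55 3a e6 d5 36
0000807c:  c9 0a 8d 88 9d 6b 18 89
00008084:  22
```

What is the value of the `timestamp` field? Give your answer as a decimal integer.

24017

`timestamp` is the first field, at byte offset 0, occupying 2 bytes.
Bytes at offsets 0..1: 5D D1.
Big-endian stores the most-significant byte at the lowest address.
The bytes are already most-significant first: 0x5DD1.
0x5DD1 = 24017.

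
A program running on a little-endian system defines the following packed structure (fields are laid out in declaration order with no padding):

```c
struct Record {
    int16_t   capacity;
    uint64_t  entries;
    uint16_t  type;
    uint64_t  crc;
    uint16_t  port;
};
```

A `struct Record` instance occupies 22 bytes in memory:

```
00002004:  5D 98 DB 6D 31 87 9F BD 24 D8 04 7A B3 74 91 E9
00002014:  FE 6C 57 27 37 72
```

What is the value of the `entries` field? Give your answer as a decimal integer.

`entries` follows `capacity` (2 bytes), so it starts at byte offset 2 and occupies 8 bytes.
Bytes at offsets 2..9: DB 6D 31 87 9F BD 24 D8.
Little-endian: lowest address holds the least-significant byte.
Reassemble most-significant byte first: D8 24 BD 9F 87 31 6D DB → 0xD824BD9F87316DDB.
0xD824BD9F87316DDB = 15574781904219631067.

15574781904219631067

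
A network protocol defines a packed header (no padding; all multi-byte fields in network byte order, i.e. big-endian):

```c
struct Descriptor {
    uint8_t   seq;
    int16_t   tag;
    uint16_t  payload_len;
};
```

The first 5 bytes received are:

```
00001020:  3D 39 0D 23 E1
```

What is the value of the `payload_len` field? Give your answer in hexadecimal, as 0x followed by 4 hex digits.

`payload_len` follows `seq` (1 B), `tag` (2 B), so it starts at offset 1 + 2 = 3 and occupies 2 bytes.
Bytes at offsets 3..4: 23 E1.
Big-endian stores the most-significant byte at the lowest address.
The bytes are already most-significant first: 0x23E1.

0x23E1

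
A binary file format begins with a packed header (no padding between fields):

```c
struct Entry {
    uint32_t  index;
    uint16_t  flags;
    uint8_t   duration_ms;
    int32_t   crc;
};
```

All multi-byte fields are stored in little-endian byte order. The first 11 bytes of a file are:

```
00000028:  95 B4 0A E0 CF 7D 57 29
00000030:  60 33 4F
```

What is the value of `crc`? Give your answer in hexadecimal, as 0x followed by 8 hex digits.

0x4F336029

`crc` follows `index` (4 B), `flags` (2 B), `duration_ms` (1 B), so it starts at offset 4 + 2 + 1 = 7 and occupies 4 bytes.
Bytes at offsets 7..10: 29 60 33 4F.
Little-endian stores the least-significant byte at the lowest address.
Reassemble most-significant byte first: 4F 33 60 29 → 0x4F336029.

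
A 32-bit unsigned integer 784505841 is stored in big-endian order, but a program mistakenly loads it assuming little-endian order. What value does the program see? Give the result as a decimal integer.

4053516846

784505841 in 32-bit hexadecimal is 0x2EC29BF1.
Stored big-endian, the bytes at ascending addresses are 2E C2 9B F1.
Read back as little-endian, the first byte is least significant, giving 0xF19BC22E.
0xF19BC22E = 4053516846.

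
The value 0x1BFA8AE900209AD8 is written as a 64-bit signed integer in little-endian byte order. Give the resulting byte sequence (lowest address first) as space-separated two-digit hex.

D8 9A 20 00 E9 8A FA 1B

Split into bytes (most-significant first): 1B FA 8A E9 00 20 9A D8.
Little-endian stores the least-significant byte at the lowest address.
So at ascending addresses the bytes are D8 9A 20 00 E9 8A FA 1B.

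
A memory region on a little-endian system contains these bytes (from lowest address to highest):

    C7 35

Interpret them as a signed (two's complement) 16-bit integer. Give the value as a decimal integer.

13767

Little-endian stores the least-significant byte at the lowest address.
Reassemble most-significant byte first: 35 C7 → 0x35C7.
0x35C7 = 13767.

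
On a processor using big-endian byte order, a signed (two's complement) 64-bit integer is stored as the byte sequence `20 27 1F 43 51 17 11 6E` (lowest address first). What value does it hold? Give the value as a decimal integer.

2316854907289145710

Big-endian: lowest address holds the most-significant byte.
The bytes are already most-significant first: 0x20271F435117116E.
0x20271F435117116E = 2316854907289145710.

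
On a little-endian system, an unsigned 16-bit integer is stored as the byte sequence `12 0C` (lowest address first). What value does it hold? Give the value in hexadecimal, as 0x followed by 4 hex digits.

0x0C12

In little-endian order the low byte comes first in memory.
Reassemble most-significant byte first: 0C 12 → 0x0C12.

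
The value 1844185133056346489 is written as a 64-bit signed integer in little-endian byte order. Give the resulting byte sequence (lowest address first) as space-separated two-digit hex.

1844185133056346489 in hexadecimal, padded to 64 bits, is 0x1997DC9B8BE14979.
Split into bytes (most-significant first): 19 97 DC 9B 8B E1 49 79.
Little-endian: lowest address holds the least-significant byte.
So at ascending addresses the bytes are 79 49 E1 8B 9B DC 97 19.

79 49 E1 8B 9B DC 97 19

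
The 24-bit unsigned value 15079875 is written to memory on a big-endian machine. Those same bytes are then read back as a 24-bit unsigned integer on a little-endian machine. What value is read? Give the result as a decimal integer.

12786150

15079875 in 24-bit hexadecimal is 0xE619C3.
Stored big-endian, the bytes at ascending addresses are E6 19 C3.
Read back as little-endian, the first byte is least significant, giving 0xC319E6.
0xC319E6 = 12786150.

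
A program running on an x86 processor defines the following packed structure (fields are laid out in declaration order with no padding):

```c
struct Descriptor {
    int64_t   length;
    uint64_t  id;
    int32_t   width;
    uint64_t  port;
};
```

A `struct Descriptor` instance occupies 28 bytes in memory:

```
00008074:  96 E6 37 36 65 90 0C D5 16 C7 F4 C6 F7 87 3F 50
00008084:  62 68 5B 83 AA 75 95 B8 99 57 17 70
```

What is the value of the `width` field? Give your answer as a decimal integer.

`width` follows `length` (8 B), `id` (8 B), so it starts at offset 8 + 8 = 16 and occupies 4 bytes.
Bytes at offsets 16..19: 62 68 5B 83.
Little-endian: lowest address holds the least-significant byte.
Reassemble most-significant byte first: 83 5B 68 62 → 0x835B6862.
Top bit is set, so as a signed 32-bit value this is 0x835B6862 − 2^32 = -2091161502.

-2091161502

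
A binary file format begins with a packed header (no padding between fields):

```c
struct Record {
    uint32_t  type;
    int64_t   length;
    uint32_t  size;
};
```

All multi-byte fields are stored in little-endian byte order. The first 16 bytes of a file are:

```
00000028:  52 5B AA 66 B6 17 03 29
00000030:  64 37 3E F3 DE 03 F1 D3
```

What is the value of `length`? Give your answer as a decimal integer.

`length` follows `type` (4 bytes), so it starts at byte offset 4 and occupies 8 bytes.
Bytes at offsets 4..11: B6 17 03 29 64 37 3E F3.
Little-endian: lowest address holds the least-significant byte.
Reassemble most-significant byte first: F3 3E 37 64 29 03 17 B6 → 0xF33E3764290317B6.
Top bit is set, so as a signed 64-bit value this is 0xF33E3764290317B6 − 2^64 = -919236370612676682.

-919236370612676682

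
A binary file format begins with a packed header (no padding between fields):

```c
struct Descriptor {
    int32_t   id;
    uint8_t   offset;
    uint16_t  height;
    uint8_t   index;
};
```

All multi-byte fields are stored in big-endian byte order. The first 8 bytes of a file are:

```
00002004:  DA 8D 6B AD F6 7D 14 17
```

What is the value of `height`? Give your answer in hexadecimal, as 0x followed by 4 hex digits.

0x7D14

`height` follows `id` (4 B), `offset` (1 B), so it starts at offset 4 + 1 = 5 and occupies 2 bytes.
Bytes at offsets 5..6: 7D 14.
Big-endian stores the most-significant byte at the lowest address.
The bytes are already most-significant first: 0x7D14.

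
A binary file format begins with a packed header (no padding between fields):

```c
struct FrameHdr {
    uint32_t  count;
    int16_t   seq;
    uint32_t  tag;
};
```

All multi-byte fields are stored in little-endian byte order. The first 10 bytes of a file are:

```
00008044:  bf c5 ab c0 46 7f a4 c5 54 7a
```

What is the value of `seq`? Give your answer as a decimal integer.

32582

`seq` follows `count` (4 bytes), so it starts at byte offset 4 and occupies 2 bytes.
Bytes at offsets 4..5: 46 7F.
Little-endian: lowest address holds the least-significant byte.
Reassemble most-significant byte first: 7F 46 → 0x7F46.
0x7F46 = 32582.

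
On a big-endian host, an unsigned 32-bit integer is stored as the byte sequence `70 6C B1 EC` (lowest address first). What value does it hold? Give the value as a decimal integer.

1886171628

Big-endian stores the most-significant byte at the lowest address.
The bytes are already most-significant first: 0x706CB1EC.
0x706CB1EC = 1886171628.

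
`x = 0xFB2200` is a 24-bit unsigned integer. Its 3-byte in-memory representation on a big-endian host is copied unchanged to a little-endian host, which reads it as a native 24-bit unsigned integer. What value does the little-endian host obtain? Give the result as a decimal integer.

8955

Stored big-endian, the bytes at ascending addresses are FB 22 00.
Read back as little-endian, the first byte is least significant, giving 0x0022FB.
0x0022FB = 8955.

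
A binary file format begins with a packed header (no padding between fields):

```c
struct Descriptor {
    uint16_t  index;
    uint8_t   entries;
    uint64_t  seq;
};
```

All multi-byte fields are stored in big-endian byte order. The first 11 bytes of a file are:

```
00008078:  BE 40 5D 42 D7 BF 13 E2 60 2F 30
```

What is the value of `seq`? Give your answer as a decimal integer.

`seq` follows `index` (2 B), `entries` (1 B), so it starts at offset 2 + 1 = 3 and occupies 8 bytes.
Bytes at offsets 3..10: 42 D7 BF 13 E2 60 2F 30.
Big-endian stores the most-significant byte at the lowest address.
The bytes are already most-significant first: 0x42D7BF13E2602F30.
0x42D7BF13E2602F30 = 4816528418619273008.

4816528418619273008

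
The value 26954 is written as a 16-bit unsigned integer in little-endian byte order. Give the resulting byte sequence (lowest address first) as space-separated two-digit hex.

4A 69

26954 in hexadecimal, padded to 16 bits, is 0x694A.
Split into bytes (most-significant first): 69 4A.
Little-endian: lowest address holds the least-significant byte.
So at ascending addresses the bytes are 4A 69.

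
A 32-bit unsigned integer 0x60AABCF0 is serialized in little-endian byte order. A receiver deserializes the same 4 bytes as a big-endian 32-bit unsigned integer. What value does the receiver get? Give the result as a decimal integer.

4038896224

Stored little-endian, the bytes at ascending addresses are F0 BC AA 60.
Read back as big-endian, the last byte is least significant, giving 0xF0BCAA60.
0xF0BCAA60 = 4038896224.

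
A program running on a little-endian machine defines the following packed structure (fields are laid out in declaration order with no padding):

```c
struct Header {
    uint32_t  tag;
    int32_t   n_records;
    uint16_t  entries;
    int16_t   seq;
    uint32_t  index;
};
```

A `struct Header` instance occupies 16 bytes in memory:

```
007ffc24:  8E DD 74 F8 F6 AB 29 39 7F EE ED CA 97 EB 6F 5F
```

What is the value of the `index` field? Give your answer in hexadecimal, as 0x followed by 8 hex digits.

`index` follows `tag` (4 B), `n_records` (4 B), `entries` (2 B), `seq` (2 B), so it starts at offset 4 + 4 + 2 + 2 = 12 and occupies 4 bytes.
Bytes at offsets 12..15: 97 EB 6F 5F.
Little-endian stores the least-significant byte at the lowest address.
Reassemble most-significant byte first: 5F 6F EB 97 → 0x5F6FEB97.

0x5F6FEB97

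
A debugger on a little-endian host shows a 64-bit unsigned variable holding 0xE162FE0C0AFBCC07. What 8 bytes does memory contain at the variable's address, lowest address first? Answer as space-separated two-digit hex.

Split into bytes (most-significant first): E1 62 FE 0C 0A FB CC 07.
In little-endian order the low byte comes first in memory.
So at ascending addresses the bytes are 07 CC FB 0A 0C FE 62 E1.

07 CC FB 0A 0C FE 62 E1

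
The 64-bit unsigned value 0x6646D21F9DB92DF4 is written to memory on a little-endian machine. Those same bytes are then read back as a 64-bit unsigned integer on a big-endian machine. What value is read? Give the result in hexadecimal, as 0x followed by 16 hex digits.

Stored little-endian, the bytes at ascending addresses are F4 2D B9 9D 1F D2 46 66.
Read back as big-endian, the last byte is least significant, giving 0xF42DB99D1FD24666.

0xF42DB99D1FD24666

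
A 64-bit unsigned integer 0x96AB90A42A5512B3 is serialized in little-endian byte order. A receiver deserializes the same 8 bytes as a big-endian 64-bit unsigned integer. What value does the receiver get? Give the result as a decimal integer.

12903469524007824278

Stored little-endian, the bytes at ascending addresses are B3 12 55 2A A4 90 AB 96.
Read back as big-endian, the last byte is least significant, giving 0xB312552AA490AB96.
0xB312552AA490AB96 = 12903469524007824278.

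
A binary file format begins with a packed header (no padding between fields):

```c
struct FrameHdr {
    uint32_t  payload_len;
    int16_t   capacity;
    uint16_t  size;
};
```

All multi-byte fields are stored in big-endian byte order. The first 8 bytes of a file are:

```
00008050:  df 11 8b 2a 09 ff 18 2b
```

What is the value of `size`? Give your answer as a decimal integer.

`size` follows `payload_len` (4 B), `capacity` (2 B), so it starts at offset 4 + 2 = 6 and occupies 2 bytes.
Bytes at offsets 6..7: 18 2B.
Big-endian: lowest address holds the most-significant byte.
The bytes are already most-significant first: 0x182B.
0x182B = 6187.

6187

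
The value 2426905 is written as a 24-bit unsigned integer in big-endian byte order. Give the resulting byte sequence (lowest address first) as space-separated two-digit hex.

2426905 in hexadecimal, padded to 24 bits, is 0x250819.
Split into bytes (most-significant first): 25 08 19.
Big-endian stores the most-significant byte at the lowest address.
So the memory order matches the most-significant-first order: 25 08 19.

25 08 19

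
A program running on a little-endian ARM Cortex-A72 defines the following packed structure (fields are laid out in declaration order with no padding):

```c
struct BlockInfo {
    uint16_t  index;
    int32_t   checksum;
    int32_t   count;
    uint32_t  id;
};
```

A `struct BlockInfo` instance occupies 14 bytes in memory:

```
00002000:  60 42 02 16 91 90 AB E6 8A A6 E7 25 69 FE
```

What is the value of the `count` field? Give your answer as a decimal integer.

`count` follows `index` (2 B), `checksum` (4 B), so it starts at offset 2 + 4 = 6 and occupies 4 bytes.
Bytes at offsets 6..9: AB E6 8A A6.
In little-endian order the low byte comes first in memory.
Reassemble most-significant byte first: A6 8A E6 AB → 0xA68AE6AB.
Top bit is set, so as a signed 32-bit value this is 0xA68AE6AB − 2^32 = -1500846421.

-1500846421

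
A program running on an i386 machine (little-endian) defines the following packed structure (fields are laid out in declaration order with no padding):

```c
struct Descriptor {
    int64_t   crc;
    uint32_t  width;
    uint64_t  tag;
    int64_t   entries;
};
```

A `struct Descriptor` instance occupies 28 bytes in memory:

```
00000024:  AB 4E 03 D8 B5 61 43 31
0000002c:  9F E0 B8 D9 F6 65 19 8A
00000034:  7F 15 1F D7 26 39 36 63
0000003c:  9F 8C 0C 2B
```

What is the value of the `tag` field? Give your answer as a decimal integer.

15501132079954486774

`tag` follows `crc` (8 B), `width` (4 B), so it starts at offset 8 + 4 = 12 and occupies 8 bytes.
Bytes at offsets 12..19: F6 65 19 8A 7F 15 1F D7.
In little-endian order the low byte comes first in memory.
Reassemble most-significant byte first: D7 1F 15 7F 8A 19 65 F6 → 0xD71F157F8A1965F6.
0xD71F157F8A1965F6 = 15501132079954486774.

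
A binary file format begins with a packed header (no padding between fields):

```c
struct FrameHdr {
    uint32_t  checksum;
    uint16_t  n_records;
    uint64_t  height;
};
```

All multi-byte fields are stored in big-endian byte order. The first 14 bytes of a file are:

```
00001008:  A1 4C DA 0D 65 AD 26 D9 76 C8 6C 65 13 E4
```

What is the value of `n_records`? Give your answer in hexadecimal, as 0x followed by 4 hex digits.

0x65AD

`n_records` follows `checksum` (4 bytes), so it starts at byte offset 4 and occupies 2 bytes.
Bytes at offsets 4..5: 65 AD.
In big-endian order the high byte comes first in memory.
The bytes are already most-significant first: 0x65AD.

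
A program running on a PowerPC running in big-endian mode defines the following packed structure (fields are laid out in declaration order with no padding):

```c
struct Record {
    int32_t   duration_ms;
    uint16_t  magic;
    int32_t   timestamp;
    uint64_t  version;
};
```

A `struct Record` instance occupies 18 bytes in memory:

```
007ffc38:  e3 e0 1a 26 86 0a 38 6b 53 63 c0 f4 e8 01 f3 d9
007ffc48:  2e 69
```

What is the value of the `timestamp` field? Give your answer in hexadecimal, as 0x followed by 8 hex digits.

`timestamp` follows `duration_ms` (4 B), `magic` (2 B), so it starts at offset 4 + 2 = 6 and occupies 4 bytes.
Bytes at offsets 6..9: 38 6B 53 63.
In big-endian order the high byte comes first in memory.
The bytes are already most-significant first: 0x386B5363.

0x386B5363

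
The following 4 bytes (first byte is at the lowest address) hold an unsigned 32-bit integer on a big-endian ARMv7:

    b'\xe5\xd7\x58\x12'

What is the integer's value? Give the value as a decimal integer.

Big-endian stores the most-significant byte at the lowest address.
The bytes are already most-significant first: 0xE5D75812.
0xE5D75812 = 3856095250.

3856095250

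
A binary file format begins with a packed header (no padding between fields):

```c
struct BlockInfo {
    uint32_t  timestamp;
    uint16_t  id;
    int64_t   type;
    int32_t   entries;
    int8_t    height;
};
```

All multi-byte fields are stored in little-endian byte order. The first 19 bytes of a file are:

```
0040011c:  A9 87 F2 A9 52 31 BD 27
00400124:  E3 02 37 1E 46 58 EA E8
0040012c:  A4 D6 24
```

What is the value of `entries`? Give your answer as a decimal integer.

`entries` follows `timestamp` (4 B), `id` (2 B), `type` (8 B), so it starts at offset 4 + 2 + 8 = 14 and occupies 4 bytes.
Bytes at offsets 14..17: EA E8 A4 D6.
Little-endian: lowest address holds the least-significant byte.
Reassemble most-significant byte first: D6 A4 E8 EA → 0xD6A4E8EA.
Top bit is set, so as a signed 32-bit value this is 0xD6A4E8EA − 2^32 = -693835542.

-693835542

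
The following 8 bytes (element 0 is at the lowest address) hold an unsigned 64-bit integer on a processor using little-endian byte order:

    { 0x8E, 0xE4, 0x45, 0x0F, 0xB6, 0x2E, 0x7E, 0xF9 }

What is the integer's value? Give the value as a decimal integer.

Little-endian: lowest address holds the least-significant byte.
Reassemble most-significant byte first: F9 7E 2E B6 0F 45 E4 8E → 0xF97E2EB60F45E48E.
0xF97E2EB60F45E48E = 17977858121984763022.

17977858121984763022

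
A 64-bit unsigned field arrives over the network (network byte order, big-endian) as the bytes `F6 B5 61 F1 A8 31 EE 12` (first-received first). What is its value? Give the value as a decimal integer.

Big-endian: lowest address holds the most-significant byte.
The bytes are already most-significant first: 0xF6B561F1A831EE12.
0xF6B561F1A831EE12 = 17777222794651758098.

17777222794651758098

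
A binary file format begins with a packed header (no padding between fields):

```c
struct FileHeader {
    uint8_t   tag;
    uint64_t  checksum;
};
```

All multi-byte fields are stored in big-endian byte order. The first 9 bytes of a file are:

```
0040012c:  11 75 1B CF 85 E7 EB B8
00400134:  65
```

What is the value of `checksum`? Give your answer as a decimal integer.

8438566500837341285

`checksum` follows `tag` (1 byte), so it starts at byte offset 1 and occupies 8 bytes.
Bytes at offsets 1..8: 75 1B CF 85 E7 EB B8 65.
In big-endian order the high byte comes first in memory.
The bytes are already most-significant first: 0x751BCF85E7EBB865.
0x751BCF85E7EBB865 = 8438566500837341285.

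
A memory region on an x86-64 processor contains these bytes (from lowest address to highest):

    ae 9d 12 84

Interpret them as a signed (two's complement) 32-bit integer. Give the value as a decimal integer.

-2079154770

Little-endian: lowest address holds the least-significant byte.
Reassemble most-significant byte first: 84 12 9D AE → 0x84129DAE.
Top bit is set, so as a signed 32-bit value this is 0x84129DAE − 2^32 = -2079154770.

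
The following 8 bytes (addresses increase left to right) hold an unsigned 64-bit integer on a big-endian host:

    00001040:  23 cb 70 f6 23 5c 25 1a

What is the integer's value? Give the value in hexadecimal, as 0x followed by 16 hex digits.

0x23CB70F6235C251A

Big-endian stores the most-significant byte at the lowest address.
The bytes are already most-significant first: 0x23CB70F6235C251A.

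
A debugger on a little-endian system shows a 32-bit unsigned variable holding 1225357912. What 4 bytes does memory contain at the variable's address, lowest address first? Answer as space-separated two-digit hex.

1225357912 in hexadecimal, padded to 32 bits, is 0x49097A58.
Split into bytes (most-significant first): 49 09 7A 58.
Little-endian stores the least-significant byte at the lowest address.
So at ascending addresses the bytes are 58 7A 09 49.

58 7A 09 49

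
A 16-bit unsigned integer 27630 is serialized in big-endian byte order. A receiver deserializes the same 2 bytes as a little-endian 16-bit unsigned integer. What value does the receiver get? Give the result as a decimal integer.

27630 in 16-bit hexadecimal is 0x6BEE.
Stored big-endian, the bytes at ascending addresses are 6B EE.
Read back as little-endian, the first byte is least significant, giving 0xEE6B.
0xEE6B = 61035.

61035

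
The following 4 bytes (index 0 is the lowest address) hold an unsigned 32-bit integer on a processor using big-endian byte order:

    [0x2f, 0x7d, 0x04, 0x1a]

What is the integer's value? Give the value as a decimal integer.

796722202

Big-endian stores the most-significant byte at the lowest address.
The bytes are already most-significant first: 0x2F7D041A.
0x2F7D041A = 796722202.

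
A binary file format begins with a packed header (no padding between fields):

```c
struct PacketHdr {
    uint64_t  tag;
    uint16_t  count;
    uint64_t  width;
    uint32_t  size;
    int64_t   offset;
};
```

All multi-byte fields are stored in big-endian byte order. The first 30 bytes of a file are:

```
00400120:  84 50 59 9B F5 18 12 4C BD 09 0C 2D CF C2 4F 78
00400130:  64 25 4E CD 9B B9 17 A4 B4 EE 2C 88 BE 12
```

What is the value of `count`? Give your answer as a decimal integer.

`count` follows `tag` (8 bytes), so it starts at byte offset 8 and occupies 2 bytes.
Bytes at offsets 8..9: BD 09.
Big-endian stores the most-significant byte at the lowest address.
The bytes are already most-significant first: 0xBD09.
0xBD09 = 48393.

48393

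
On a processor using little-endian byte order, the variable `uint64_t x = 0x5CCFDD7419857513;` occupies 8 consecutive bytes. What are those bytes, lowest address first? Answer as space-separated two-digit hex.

Split into bytes (most-significant first): 5C CF DD 74 19 85 75 13.
Little-endian stores the least-significant byte at the lowest address.
So at ascending addresses the bytes are 13 75 85 19 74 DD CF 5C.

13 75 85 19 74 DD CF 5C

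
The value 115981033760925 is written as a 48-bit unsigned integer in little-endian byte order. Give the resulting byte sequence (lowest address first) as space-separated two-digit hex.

115981033760925 in hexadecimal, padded to 48 bits, is 0x697BF051689D.
Split into bytes (most-significant first): 69 7B F0 51 68 9D.
Little-endian: lowest address holds the least-significant byte.
So at ascending addresses the bytes are 9D 68 51 F0 7B 69.

9D 68 51 F0 7B 69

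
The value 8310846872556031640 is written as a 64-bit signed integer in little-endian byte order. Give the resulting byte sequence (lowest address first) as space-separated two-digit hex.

8310846872556031640 in hexadecimal, padded to 64 bits, is 0x73560F32A55E4E98.
Split into bytes (most-significant first): 73 56 0F 32 A5 5E 4E 98.
Little-endian: lowest address holds the least-significant byte.
So at ascending addresses the bytes are 98 4E 5E A5 32 0F 56 73.

98 4E 5E A5 32 0F 56 73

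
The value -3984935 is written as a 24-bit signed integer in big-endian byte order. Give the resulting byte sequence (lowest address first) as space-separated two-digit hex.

C3 31 D9

Two's complement of -3984935 in 24 bits: 3984935 = 0x3CCE27; invert → 0xC331D8; add 1 → 0xC331D9.
Split into bytes (most-significant first): C3 31 D9.
Big-endian stores the most-significant byte at the lowest address.
So the memory order matches the most-significant-first order: C3 31 D9.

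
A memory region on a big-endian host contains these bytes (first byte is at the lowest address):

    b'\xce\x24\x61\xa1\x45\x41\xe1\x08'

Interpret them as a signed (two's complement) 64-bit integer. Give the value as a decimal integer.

In big-endian order the high byte comes first in memory.
The bytes are already most-significant first: 0xCE2461A14541E108.
Top bit is set, so as a signed 64-bit value this is 0xCE2461A14541E108 − 2^64 = -3592639257455238904.

-3592639257455238904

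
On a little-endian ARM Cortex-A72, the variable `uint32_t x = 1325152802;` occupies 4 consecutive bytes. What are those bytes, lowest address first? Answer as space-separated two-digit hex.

22 3A FC 4E

1325152802 in hexadecimal, padded to 32 bits, is 0x4EFC3A22.
Split into bytes (most-significant first): 4E FC 3A 22.
Little-endian stores the least-significant byte at the lowest address.
So at ascending addresses the bytes are 22 3A FC 4E.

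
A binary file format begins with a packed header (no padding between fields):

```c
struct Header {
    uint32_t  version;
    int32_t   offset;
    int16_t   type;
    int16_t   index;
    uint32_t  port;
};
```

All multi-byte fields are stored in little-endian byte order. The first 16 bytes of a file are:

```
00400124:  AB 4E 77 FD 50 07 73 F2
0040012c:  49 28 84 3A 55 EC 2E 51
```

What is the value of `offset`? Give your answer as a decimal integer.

`offset` follows `version` (4 bytes), so it starts at byte offset 4 and occupies 4 bytes.
Bytes at offsets 4..7: 50 07 73 F2.
In little-endian order the low byte comes first in memory.
Reassemble most-significant byte first: F2 73 07 50 → 0xF2730750.
Top bit is set, so as a signed 32-bit value this is 0xF2730750 − 2^32 = -227342512.

-227342512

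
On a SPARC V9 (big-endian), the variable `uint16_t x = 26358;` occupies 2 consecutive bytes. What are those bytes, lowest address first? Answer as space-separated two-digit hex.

66 F6

26358 in hexadecimal, padded to 16 bits, is 0x66F6.
Split into bytes (most-significant first): 66 F6.
In big-endian order the high byte comes first in memory.
So the memory order matches the most-significant-first order: 66 F6.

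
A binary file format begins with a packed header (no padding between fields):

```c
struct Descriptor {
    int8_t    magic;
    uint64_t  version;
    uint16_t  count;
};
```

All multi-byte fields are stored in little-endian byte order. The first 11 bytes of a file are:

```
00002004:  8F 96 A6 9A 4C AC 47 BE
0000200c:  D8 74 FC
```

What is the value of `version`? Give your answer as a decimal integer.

15617999363112609430

`version` follows `magic` (1 byte), so it starts at byte offset 1 and occupies 8 bytes.
Bytes at offsets 1..8: 96 A6 9A 4C AC 47 BE D8.
In little-endian order the low byte comes first in memory.
Reassemble most-significant byte first: D8 BE 47 AC 4C 9A A6 96 → 0xD8BE47AC4C9AA696.
0xD8BE47AC4C9AA696 = 15617999363112609430.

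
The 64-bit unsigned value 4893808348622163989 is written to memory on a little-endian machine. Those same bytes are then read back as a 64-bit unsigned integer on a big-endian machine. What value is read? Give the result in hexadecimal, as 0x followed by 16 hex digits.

4893808348622163989 in 64-bit hexadecimal is 0x43EA4CC3BA771015.
Stored little-endian, the bytes at ascending addresses are 15 10 77 BA C3 4C EA 43.
Read back as big-endian, the last byte is least significant, giving 0x151077BAC34CEA43.

0x151077BAC34CEA43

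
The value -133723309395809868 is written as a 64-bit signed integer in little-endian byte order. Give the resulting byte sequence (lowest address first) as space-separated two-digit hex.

Two's complement of -133723309395809868 in 64 bits: 133723309395809868 = 0x01DB14A432BA164C; invert → 0xFE24EB5BCD45E9B3; add 1 → 0xFE24EB5BCD45E9B4.
Split into bytes (most-significant first): FE 24 EB 5B CD 45 E9 B4.
Little-endian stores the least-significant byte at the lowest address.
So at ascending addresses the bytes are B4 E9 45 CD 5B EB 24 FE.

B4 E9 45 CD 5B EB 24 FE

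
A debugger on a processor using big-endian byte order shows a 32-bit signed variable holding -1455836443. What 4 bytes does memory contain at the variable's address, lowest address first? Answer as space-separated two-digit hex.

A9 39 B2 E5

Two's complement of -1455836443 in 32 bits: 1455836443 = 0x56C64D1B; invert → 0xA939B2E4; add 1 → 0xA939B2E5.
Split into bytes (most-significant first): A9 39 B2 E5.
Big-endian: lowest address holds the most-significant byte.
So the memory order matches the most-significant-first order: A9 39 B2 E5.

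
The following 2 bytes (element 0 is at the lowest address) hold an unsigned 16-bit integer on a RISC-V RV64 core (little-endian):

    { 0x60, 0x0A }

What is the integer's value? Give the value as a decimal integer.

2656

Little-endian stores the least-significant byte at the lowest address.
Reassemble most-significant byte first: 0A 60 → 0x0A60.
0x0A60 = 2656.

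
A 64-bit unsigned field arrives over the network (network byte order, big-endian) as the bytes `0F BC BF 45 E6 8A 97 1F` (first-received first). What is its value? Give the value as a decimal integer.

In big-endian order the high byte comes first in memory.
The bytes are already most-significant first: 0x0FBCBF45E68A971F.
0x0FBCBF45E68A971F = 1133991513132013343.

1133991513132013343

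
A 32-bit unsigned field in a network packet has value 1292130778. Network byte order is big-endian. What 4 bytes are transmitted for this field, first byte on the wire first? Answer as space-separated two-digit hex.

4D 04 59 DA

1292130778 in hexadecimal, padded to 32 bits, is 0x4D0459DA.
Split into bytes (most-significant first): 4D 04 59 DA.
Big-endian stores the most-significant byte at the lowest address.
So the memory order matches the most-significant-first order: 4D 04 59 DA.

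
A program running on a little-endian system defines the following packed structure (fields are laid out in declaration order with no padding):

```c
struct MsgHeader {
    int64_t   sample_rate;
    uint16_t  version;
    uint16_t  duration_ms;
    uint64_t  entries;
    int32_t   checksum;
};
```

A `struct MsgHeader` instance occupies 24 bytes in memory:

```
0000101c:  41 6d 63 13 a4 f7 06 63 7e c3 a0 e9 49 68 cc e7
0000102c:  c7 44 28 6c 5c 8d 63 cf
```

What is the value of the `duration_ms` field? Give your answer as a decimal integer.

`duration_ms` follows `sample_rate` (8 B), `version` (2 B), so it starts at offset 8 + 2 = 10 and occupies 2 bytes.
Bytes at offsets 10..11: A0 E9.
In little-endian order the low byte comes first in memory.
Reassemble most-significant byte first: E9 A0 → 0xE9A0.
0xE9A0 = 59808.

59808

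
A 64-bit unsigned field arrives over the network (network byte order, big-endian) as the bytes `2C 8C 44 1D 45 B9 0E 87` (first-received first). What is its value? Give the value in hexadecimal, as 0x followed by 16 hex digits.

In big-endian order the high byte comes first in memory.
The bytes are already most-significant first: 0x2C8C441D45B90E87.

0x2C8C441D45B90E87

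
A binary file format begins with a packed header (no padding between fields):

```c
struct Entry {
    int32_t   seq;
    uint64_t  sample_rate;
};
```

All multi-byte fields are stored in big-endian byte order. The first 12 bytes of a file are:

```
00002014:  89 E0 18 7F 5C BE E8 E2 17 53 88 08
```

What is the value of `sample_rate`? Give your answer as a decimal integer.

`sample_rate` follows `seq` (4 bytes), so it starts at byte offset 4 and occupies 8 bytes.
Bytes at offsets 4..11: 5C BE E8 E2 17 53 88 08.
In big-endian order the high byte comes first in memory.
The bytes are already most-significant first: 0x5CBEE8E217538808.
0x5CBEE8E217538808 = 6683034954815997960.

6683034954815997960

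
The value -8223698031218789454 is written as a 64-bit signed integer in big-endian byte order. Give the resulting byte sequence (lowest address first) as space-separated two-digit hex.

Two's complement of -8223698031218789454 in 64 bits: 8223698031218789454 = 0x722071C9D2E00C4E; invert → 0x8DDF8E362D1FF3B1; add 1 → 0x8DDF8E362D1FF3B2.
Split into bytes (most-significant first): 8D DF 8E 36 2D 1F F3 B2.
In big-endian order the high byte comes first in memory.
So the memory order matches the most-significant-first order: 8D DF 8E 36 2D 1F F3 B2.

8D DF 8E 36 2D 1F F3 B2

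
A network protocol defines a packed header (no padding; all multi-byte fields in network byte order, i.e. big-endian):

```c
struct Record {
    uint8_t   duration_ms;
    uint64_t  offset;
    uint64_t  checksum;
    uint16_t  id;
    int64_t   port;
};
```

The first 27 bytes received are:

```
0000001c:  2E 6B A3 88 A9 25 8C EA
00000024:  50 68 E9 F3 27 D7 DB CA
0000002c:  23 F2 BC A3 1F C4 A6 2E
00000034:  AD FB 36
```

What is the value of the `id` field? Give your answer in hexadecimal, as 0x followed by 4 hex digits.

`id` follows `duration_ms` (1 B), `offset` (8 B), `checksum` (8 B), so it starts at offset 1 + 8 + 8 = 17 and occupies 2 bytes.
Bytes at offsets 17..18: F2 BC.
Big-endian stores the most-significant byte at the lowest address.
The bytes are already most-significant first: 0xF2BC.

0xF2BC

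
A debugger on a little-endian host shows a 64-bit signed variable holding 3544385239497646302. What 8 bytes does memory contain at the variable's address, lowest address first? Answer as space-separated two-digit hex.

DE 20 65 AB 98 2F 30 31

3544385239497646302 in hexadecimal, padded to 64 bits, is 0x31302F98AB6520DE.
Split into bytes (most-significant first): 31 30 2F 98 AB 65 20 DE.
Little-endian stores the least-significant byte at the lowest address.
So at ascending addresses the bytes are DE 20 65 AB 98 2F 30 31.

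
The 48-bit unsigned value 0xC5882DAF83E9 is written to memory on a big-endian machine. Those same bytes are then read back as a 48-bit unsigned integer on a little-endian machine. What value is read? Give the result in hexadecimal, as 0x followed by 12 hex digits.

Stored big-endian, the bytes at ascending addresses are C5 88 2D AF 83 E9.
Read back as little-endian, the first byte is least significant, giving 0xE983AF2D88C5.

0xE983AF2D88C5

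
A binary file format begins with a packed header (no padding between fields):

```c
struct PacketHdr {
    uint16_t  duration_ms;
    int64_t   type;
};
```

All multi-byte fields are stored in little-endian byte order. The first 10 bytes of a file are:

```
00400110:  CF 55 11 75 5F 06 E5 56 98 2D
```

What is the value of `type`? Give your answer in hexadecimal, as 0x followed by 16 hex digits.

0x2D9856E5065F7511

`type` follows `duration_ms` (2 bytes), so it starts at byte offset 2 and occupies 8 bytes.
Bytes at offsets 2..9: 11 75 5F 06 E5 56 98 2D.
Little-endian: lowest address holds the least-significant byte.
Reassemble most-significant byte first: 2D 98 56 E5 06 5F 75 11 → 0x2D9856E5065F7511.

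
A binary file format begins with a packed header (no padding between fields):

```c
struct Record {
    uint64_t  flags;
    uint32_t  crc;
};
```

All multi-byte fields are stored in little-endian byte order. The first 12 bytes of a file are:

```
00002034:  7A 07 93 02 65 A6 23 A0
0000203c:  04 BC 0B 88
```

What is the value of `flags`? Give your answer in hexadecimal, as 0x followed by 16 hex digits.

`flags` is the first field, at byte offset 0, occupying 8 bytes.
Bytes at offsets 0..7: 7A 07 93 02 65 A6 23 A0.
Little-endian stores the least-significant byte at the lowest address.
Reassemble most-significant byte first: A0 23 A6 65 02 93 07 7A → 0xA023A6650293077A.

0xA023A6650293077A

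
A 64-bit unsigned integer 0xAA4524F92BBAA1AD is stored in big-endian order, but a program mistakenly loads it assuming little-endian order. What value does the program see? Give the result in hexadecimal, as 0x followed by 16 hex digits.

Stored big-endian, the bytes at ascending addresses are AA 45 24 F9 2B BA A1 AD.
Read back as little-endian, the first byte is least significant, giving 0xADA1BA2BF92445AA.

0xADA1BA2BF92445AA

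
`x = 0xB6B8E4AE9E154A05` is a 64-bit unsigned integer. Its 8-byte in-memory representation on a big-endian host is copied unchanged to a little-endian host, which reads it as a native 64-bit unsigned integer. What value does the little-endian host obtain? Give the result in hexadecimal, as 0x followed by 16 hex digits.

Stored big-endian, the bytes at ascending addresses are B6 B8 E4 AE 9E 15 4A 05.
Read back as little-endian, the first byte is least significant, giving 0x054A159EAEE4B8B6.

0x054A159EAEE4B8B6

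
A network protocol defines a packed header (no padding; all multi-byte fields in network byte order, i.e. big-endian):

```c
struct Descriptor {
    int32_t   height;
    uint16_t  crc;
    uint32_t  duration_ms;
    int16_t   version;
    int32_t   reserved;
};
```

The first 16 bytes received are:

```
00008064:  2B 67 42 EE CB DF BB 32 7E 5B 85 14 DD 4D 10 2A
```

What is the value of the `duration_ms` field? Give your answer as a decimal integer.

3140648539

`duration_ms` follows `height` (4 B), `crc` (2 B), so it starts at offset 4 + 2 = 6 and occupies 4 bytes.
Bytes at offsets 6..9: BB 32 7E 5B.
Big-endian stores the most-significant byte at the lowest address.
The bytes are already most-significant first: 0xBB327E5B.
0xBB327E5B = 3140648539.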